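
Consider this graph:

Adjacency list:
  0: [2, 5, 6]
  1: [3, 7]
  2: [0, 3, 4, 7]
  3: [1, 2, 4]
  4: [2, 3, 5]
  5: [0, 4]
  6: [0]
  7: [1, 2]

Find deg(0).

Vertex 0 has neighbors [2, 5, 6], so deg(0) = 3.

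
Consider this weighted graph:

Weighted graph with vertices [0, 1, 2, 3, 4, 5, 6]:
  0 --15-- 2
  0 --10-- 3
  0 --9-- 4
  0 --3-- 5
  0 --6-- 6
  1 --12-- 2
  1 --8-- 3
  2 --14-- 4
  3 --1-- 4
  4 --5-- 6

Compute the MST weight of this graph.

Applying Kruskal's algorithm (sort edges by weight, add if no cycle):
  Add (3,4) w=1
  Add (0,5) w=3
  Add (4,6) w=5
  Add (0,6) w=6
  Add (1,3) w=8
  Skip (0,4) w=9 (creates cycle)
  Skip (0,3) w=10 (creates cycle)
  Add (1,2) w=12
  Skip (2,4) w=14 (creates cycle)
  Skip (0,2) w=15 (creates cycle)
MST weight = 35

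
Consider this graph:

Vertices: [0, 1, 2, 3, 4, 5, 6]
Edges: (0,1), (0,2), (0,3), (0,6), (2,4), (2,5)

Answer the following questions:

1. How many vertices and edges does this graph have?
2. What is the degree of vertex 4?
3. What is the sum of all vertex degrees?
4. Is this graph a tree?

Count: 7 vertices, 6 edges.
Vertex 4 has neighbors [2], degree = 1.
Handshaking lemma: 2 * 6 = 12.
A graph is a tree iff it is connected and has exactly n-1 edges. This graph is connected (all 7 vertices in one component) and has 7-1 = 6 edges. It is a tree.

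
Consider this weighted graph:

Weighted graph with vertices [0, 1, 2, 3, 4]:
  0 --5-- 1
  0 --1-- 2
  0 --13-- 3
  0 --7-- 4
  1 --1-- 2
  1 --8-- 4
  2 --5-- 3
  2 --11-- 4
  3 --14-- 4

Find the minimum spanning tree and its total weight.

Applying Kruskal's algorithm (sort edges by weight, add if no cycle):
  Add (0,2) w=1
  Add (1,2) w=1
  Skip (0,1) w=5 (creates cycle)
  Add (2,3) w=5
  Add (0,4) w=7
  Skip (1,4) w=8 (creates cycle)
  Skip (2,4) w=11 (creates cycle)
  Skip (0,3) w=13 (creates cycle)
  Skip (3,4) w=14 (creates cycle)
MST weight = 14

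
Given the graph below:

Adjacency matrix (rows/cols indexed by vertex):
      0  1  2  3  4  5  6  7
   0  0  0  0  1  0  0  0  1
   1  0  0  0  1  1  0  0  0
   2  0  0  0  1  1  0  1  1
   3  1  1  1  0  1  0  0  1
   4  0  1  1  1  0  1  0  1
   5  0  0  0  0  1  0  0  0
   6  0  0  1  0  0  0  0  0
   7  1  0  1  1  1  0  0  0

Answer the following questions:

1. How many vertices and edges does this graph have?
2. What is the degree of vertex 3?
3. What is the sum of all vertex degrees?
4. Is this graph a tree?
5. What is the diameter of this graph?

Count: 8 vertices, 12 edges.
Vertex 3 has neighbors [0, 1, 2, 4, 7], degree = 5.
Handshaking lemma: 2 * 12 = 24.
A tree on 8 vertices has 7 edges. This graph has 12 edges (5 extra). Not a tree.
Diameter (longest shortest path) = 3.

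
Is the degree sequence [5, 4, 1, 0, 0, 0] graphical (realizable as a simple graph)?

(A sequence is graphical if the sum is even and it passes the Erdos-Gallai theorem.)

Sum of degrees = 10. Sum is even but fails Erdos-Gallai. The sequence is NOT graphical.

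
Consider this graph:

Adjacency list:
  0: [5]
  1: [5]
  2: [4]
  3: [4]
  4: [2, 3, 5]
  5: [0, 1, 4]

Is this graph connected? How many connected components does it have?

Checking connectivity: the graph has 1 connected component(s).
All vertices are reachable from each other. The graph IS connected.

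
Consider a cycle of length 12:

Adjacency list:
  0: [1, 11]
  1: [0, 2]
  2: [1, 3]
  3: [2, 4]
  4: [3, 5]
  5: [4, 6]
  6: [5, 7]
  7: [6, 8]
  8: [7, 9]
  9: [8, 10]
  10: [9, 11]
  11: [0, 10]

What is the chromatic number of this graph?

This is an even cycle (C_12). Even cycles are bipartite.
Chromatic number = 2.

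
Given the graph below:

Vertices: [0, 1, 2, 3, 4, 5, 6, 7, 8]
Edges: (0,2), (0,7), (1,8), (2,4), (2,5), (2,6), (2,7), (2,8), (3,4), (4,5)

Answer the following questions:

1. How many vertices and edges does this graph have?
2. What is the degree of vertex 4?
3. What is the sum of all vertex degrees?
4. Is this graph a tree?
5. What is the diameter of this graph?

Count: 9 vertices, 10 edges.
Vertex 4 has neighbors [2, 3, 5], degree = 3.
Handshaking lemma: 2 * 10 = 20.
A tree on 9 vertices has 8 edges. This graph has 10 edges (2 extra). Not a tree.
Diameter (longest shortest path) = 4.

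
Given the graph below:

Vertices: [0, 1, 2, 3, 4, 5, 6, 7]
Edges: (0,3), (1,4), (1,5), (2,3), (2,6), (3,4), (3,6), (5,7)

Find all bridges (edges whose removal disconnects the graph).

A bridge is an edge whose removal increases the number of connected components.
Bridges found: (0,3), (1,4), (1,5), (3,4), (5,7)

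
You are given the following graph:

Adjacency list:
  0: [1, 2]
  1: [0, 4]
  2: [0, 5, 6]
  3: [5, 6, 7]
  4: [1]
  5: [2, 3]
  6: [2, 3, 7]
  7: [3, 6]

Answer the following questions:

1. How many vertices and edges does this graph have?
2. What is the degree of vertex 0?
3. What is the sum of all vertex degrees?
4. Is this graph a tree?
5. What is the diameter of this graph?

Count: 8 vertices, 9 edges.
Vertex 0 has neighbors [1, 2], degree = 2.
Handshaking lemma: 2 * 9 = 18.
A tree on 8 vertices has 7 edges. This graph has 9 edges (2 extra). Not a tree.
Diameter (longest shortest path) = 5.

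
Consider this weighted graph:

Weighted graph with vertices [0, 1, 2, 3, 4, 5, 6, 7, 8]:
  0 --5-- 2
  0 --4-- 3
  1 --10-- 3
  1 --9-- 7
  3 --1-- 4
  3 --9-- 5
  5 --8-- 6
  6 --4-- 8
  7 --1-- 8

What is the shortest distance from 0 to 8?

Using Dijkstra's algorithm from vertex 0:
Shortest path: 0 -> 3 -> 1 -> 7 -> 8
Total weight: 4 + 10 + 9 + 1 = 24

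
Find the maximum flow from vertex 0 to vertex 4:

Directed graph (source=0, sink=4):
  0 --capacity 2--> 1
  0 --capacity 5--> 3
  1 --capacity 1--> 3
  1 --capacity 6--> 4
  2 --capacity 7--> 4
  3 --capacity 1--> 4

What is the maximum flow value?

Computing max flow:
  Flow on (0->1): 2/2
  Flow on (0->3): 1/5
  Flow on (1->4): 2/6
  Flow on (3->4): 1/1
Maximum flow = 3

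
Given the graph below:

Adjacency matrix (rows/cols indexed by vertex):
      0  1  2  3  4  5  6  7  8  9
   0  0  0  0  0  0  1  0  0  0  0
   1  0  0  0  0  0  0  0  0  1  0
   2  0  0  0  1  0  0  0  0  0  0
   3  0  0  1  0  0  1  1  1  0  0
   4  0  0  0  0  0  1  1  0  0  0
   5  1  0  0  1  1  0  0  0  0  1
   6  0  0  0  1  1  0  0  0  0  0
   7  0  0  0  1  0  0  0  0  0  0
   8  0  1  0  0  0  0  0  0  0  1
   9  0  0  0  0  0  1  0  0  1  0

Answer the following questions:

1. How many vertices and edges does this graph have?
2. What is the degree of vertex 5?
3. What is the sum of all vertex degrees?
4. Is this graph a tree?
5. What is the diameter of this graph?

Count: 10 vertices, 10 edges.
Vertex 5 has neighbors [0, 3, 4, 9], degree = 4.
Handshaking lemma: 2 * 10 = 20.
A tree on 10 vertices has 9 edges. This graph has 10 edges (1 extra). Not a tree.
Diameter (longest shortest path) = 5.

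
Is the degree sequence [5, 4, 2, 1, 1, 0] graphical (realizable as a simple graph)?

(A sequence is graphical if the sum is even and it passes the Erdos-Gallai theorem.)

Sum of degrees = 13. Sum is odd, so the sequence is NOT graphical.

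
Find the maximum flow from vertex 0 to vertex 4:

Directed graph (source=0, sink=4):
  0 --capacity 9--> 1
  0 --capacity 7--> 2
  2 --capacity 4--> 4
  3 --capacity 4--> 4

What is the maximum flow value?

Computing max flow:
  Flow on (0->2): 4/7
  Flow on (2->4): 4/4
Maximum flow = 4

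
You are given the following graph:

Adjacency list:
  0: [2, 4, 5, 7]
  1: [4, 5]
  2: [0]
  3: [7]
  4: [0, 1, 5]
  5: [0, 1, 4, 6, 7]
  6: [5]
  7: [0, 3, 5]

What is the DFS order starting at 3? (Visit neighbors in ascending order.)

DFS from vertex 3 (neighbors processed in ascending order):
Visit order: 3, 7, 0, 2, 4, 1, 5, 6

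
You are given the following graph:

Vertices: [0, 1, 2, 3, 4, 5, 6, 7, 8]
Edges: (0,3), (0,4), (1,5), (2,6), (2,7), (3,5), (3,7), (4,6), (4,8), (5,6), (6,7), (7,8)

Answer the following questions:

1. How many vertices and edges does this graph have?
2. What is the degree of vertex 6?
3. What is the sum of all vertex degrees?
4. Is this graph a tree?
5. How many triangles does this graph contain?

Count: 9 vertices, 12 edges.
Vertex 6 has neighbors [2, 4, 5, 7], degree = 4.
Handshaking lemma: 2 * 12 = 24.
A tree on 9 vertices has 8 edges. This graph has 12 edges (4 extra). Not a tree.
Number of triangles = 1.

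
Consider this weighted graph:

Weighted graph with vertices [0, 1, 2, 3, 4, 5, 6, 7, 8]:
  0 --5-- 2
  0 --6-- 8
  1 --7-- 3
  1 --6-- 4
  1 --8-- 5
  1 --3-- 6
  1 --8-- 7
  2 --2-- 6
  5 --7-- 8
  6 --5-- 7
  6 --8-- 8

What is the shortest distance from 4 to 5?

Using Dijkstra's algorithm from vertex 4:
Shortest path: 4 -> 1 -> 5
Total weight: 6 + 8 = 14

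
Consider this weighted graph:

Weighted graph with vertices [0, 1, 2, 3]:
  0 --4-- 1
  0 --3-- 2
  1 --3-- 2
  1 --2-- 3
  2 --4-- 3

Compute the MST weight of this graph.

Applying Kruskal's algorithm (sort edges by weight, add if no cycle):
  Add (1,3) w=2
  Add (0,2) w=3
  Add (1,2) w=3
  Skip (0,1) w=4 (creates cycle)
  Skip (2,3) w=4 (creates cycle)
MST weight = 8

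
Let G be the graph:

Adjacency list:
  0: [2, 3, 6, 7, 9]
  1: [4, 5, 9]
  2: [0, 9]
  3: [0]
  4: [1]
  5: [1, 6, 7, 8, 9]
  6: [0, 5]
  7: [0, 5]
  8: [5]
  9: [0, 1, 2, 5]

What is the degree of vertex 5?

Vertex 5 has neighbors [1, 6, 7, 8, 9], so deg(5) = 5.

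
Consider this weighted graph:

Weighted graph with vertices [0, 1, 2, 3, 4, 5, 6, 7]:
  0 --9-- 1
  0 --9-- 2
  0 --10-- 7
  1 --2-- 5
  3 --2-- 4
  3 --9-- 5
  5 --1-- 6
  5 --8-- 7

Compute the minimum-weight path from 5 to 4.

Using Dijkstra's algorithm from vertex 5:
Shortest path: 5 -> 3 -> 4
Total weight: 9 + 2 = 11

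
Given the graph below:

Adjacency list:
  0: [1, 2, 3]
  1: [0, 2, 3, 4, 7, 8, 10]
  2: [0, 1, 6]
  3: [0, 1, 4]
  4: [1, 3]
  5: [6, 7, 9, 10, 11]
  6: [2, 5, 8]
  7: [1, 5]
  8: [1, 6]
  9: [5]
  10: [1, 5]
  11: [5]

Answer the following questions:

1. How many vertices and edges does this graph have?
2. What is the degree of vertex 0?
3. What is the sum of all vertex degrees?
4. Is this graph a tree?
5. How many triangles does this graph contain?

Count: 12 vertices, 17 edges.
Vertex 0 has neighbors [1, 2, 3], degree = 3.
Handshaking lemma: 2 * 17 = 34.
A tree on 12 vertices has 11 edges. This graph has 17 edges (6 extra). Not a tree.
Number of triangles = 3.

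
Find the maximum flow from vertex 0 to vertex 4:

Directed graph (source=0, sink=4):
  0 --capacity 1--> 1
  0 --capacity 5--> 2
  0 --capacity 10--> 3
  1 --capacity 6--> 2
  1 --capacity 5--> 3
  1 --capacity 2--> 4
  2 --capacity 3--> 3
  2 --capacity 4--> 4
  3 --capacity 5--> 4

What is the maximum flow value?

Computing max flow:
  Flow on (0->1): 1/1
  Flow on (0->2): 4/5
  Flow on (0->3): 5/10
  Flow on (1->4): 1/2
  Flow on (2->4): 4/4
  Flow on (3->4): 5/5
Maximum flow = 10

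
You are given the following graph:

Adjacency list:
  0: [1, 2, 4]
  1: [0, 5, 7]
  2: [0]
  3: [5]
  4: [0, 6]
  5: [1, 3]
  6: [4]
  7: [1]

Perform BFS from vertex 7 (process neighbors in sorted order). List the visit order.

BFS from vertex 7 (neighbors processed in ascending order):
Visit order: 7, 1, 0, 5, 2, 4, 3, 6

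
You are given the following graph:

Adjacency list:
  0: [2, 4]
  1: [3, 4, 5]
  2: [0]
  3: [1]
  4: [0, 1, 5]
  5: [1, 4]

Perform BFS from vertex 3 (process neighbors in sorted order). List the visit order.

BFS from vertex 3 (neighbors processed in ascending order):
Visit order: 3, 1, 4, 5, 0, 2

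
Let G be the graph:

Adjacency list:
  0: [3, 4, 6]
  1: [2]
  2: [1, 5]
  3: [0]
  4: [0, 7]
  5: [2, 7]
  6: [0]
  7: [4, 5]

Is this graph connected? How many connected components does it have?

Checking connectivity: the graph has 1 connected component(s).
All vertices are reachable from each other. The graph IS connected.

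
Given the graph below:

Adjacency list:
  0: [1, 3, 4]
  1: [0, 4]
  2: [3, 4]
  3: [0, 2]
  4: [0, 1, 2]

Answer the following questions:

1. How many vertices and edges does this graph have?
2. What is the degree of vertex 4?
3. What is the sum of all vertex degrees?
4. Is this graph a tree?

Count: 5 vertices, 6 edges.
Vertex 4 has neighbors [0, 1, 2], degree = 3.
Handshaking lemma: 2 * 6 = 12.
A tree on 5 vertices has 4 edges. This graph has 6 edges (2 extra). Not a tree.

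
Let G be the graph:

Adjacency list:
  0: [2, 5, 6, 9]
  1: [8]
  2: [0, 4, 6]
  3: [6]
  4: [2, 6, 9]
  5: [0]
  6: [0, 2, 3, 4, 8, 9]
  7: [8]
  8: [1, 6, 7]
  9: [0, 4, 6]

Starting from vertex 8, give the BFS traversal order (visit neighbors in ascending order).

BFS from vertex 8 (neighbors processed in ascending order):
Visit order: 8, 1, 6, 7, 0, 2, 3, 4, 9, 5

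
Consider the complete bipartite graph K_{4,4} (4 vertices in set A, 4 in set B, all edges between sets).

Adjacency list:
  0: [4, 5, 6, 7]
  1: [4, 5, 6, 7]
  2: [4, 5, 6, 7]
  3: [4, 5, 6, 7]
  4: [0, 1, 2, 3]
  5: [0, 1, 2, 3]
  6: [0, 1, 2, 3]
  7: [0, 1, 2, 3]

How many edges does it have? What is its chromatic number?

K_{4,4} has 4 * 4 = 16 edges.
Bipartite graphs have chromatic number 2 (color each partition differently).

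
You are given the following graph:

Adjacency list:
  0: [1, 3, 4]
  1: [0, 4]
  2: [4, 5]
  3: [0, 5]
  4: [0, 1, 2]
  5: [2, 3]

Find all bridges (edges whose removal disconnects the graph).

No bridges found. The graph is 2-edge-connected (no single edge removal disconnects it).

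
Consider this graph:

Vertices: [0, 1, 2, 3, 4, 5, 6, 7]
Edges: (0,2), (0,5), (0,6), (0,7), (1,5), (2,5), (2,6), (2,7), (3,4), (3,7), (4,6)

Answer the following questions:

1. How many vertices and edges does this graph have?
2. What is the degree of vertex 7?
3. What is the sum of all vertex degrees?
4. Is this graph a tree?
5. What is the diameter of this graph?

Count: 8 vertices, 11 edges.
Vertex 7 has neighbors [0, 2, 3], degree = 3.
Handshaking lemma: 2 * 11 = 22.
A tree on 8 vertices has 7 edges. This graph has 11 edges (4 extra). Not a tree.
Diameter (longest shortest path) = 4.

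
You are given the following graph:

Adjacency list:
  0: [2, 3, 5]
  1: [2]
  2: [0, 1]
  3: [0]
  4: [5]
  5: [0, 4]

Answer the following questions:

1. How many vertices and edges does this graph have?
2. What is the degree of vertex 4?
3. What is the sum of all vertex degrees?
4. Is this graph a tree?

Count: 6 vertices, 5 edges.
Vertex 4 has neighbors [5], degree = 1.
Handshaking lemma: 2 * 5 = 10.
A graph is a tree iff it is connected and has exactly n-1 edges. This graph is connected (all 6 vertices in one component) and has 6-1 = 5 edges. It is a tree.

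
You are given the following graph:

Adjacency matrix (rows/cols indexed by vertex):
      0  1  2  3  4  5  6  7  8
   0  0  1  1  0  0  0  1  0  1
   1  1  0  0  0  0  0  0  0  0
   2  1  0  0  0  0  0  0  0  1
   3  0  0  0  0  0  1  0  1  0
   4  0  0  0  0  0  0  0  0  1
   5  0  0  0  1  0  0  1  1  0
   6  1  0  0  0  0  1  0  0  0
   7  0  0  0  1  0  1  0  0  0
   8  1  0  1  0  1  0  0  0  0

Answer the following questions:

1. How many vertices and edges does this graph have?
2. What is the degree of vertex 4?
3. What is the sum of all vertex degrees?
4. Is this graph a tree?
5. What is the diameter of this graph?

Count: 9 vertices, 10 edges.
Vertex 4 has neighbors [8], degree = 1.
Handshaking lemma: 2 * 10 = 20.
A tree on 9 vertices has 8 edges. This graph has 10 edges (2 extra). Not a tree.
Diameter (longest shortest path) = 5.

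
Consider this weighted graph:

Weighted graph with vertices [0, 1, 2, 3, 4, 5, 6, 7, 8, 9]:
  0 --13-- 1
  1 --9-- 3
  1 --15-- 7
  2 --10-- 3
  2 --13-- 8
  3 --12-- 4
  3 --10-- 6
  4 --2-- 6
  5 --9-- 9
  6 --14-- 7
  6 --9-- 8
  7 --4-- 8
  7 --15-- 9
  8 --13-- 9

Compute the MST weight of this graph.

Applying Kruskal's algorithm (sort edges by weight, add if no cycle):
  Add (4,6) w=2
  Add (7,8) w=4
  Add (1,3) w=9
  Add (5,9) w=9
  Add (6,8) w=9
  Add (2,3) w=10
  Add (3,6) w=10
  Skip (3,4) w=12 (creates cycle)
  Add (0,1) w=13
  Skip (2,8) w=13 (creates cycle)
  Add (8,9) w=13
  Skip (6,7) w=14 (creates cycle)
  Skip (1,7) w=15 (creates cycle)
  Skip (7,9) w=15 (creates cycle)
MST weight = 79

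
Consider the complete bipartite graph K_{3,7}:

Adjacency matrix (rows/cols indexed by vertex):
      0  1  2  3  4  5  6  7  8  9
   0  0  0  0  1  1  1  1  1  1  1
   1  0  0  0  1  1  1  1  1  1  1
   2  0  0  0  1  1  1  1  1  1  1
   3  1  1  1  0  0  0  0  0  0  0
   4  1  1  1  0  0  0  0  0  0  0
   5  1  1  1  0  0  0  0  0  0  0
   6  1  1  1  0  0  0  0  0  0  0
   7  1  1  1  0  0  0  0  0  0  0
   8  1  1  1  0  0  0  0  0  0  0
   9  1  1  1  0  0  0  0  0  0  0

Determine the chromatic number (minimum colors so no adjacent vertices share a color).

K_{3,7} is bipartite: vertices split into two independent sets of size 3 and 7.
Color one set 0, the other 1. No adjacent vertices share a color.
Chromatic number = 2.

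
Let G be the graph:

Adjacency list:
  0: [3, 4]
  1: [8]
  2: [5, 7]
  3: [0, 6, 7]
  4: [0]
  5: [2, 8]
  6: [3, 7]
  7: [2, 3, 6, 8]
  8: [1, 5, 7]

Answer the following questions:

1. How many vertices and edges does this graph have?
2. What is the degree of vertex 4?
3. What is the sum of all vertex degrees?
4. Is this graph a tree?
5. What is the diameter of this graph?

Count: 9 vertices, 10 edges.
Vertex 4 has neighbors [0], degree = 1.
Handshaking lemma: 2 * 10 = 20.
A tree on 9 vertices has 8 edges. This graph has 10 edges (2 extra). Not a tree.
Diameter (longest shortest path) = 5.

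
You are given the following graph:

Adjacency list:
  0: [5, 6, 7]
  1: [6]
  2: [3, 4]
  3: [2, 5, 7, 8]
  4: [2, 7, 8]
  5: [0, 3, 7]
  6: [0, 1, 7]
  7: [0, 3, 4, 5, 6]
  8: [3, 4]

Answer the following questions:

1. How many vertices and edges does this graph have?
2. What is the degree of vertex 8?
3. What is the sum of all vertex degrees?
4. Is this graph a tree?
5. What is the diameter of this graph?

Count: 9 vertices, 13 edges.
Vertex 8 has neighbors [3, 4], degree = 2.
Handshaking lemma: 2 * 13 = 26.
A tree on 9 vertices has 8 edges. This graph has 13 edges (5 extra). Not a tree.
Diameter (longest shortest path) = 4.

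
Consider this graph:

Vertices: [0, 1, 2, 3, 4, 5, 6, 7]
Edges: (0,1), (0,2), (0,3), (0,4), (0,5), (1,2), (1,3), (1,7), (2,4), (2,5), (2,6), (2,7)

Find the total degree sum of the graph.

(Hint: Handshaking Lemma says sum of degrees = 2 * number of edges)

Count edges: 12 edges.
By Handshaking Lemma: sum of degrees = 2 * 12 = 24.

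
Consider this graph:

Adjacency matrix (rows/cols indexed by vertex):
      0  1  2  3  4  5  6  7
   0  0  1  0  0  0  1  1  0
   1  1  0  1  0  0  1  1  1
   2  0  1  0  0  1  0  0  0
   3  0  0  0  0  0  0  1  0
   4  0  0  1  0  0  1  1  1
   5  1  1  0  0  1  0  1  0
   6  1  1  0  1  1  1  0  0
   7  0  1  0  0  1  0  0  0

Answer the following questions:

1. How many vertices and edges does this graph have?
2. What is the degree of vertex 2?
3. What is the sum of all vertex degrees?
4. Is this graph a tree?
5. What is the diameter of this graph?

Count: 8 vertices, 13 edges.
Vertex 2 has neighbors [1, 4], degree = 2.
Handshaking lemma: 2 * 13 = 26.
A tree on 8 vertices has 7 edges. This graph has 13 edges (6 extra). Not a tree.
Diameter (longest shortest path) = 3.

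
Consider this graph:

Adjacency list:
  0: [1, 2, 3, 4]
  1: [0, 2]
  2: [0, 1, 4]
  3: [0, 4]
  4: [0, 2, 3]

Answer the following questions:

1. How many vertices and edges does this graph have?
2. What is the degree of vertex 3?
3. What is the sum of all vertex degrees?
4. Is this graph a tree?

Count: 5 vertices, 7 edges.
Vertex 3 has neighbors [0, 4], degree = 2.
Handshaking lemma: 2 * 7 = 14.
A tree on 5 vertices has 4 edges. This graph has 7 edges (3 extra). Not a tree.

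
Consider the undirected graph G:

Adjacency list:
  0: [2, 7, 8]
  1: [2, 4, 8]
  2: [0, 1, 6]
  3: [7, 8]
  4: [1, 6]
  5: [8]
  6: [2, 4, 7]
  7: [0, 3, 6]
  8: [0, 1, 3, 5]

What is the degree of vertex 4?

Vertex 4 has neighbors [1, 6], so deg(4) = 2.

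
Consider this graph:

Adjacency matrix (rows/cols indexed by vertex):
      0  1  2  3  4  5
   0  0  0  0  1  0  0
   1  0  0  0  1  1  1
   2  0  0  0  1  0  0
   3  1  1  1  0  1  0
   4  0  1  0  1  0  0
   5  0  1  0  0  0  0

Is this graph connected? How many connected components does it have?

Checking connectivity: the graph has 1 connected component(s).
All vertices are reachable from each other. The graph IS connected.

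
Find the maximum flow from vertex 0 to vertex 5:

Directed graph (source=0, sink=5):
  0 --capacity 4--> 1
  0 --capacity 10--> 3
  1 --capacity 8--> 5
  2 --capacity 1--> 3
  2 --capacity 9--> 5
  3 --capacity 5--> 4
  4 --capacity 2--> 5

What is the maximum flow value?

Computing max flow:
  Flow on (0->1): 4/4
  Flow on (0->3): 2/10
  Flow on (1->5): 4/8
  Flow on (3->4): 2/5
  Flow on (4->5): 2/2
Maximum flow = 6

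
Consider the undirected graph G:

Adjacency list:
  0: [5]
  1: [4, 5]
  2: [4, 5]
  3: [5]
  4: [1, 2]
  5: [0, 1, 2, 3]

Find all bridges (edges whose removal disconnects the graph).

A bridge is an edge whose removal increases the number of connected components.
Bridges found: (0,5), (3,5)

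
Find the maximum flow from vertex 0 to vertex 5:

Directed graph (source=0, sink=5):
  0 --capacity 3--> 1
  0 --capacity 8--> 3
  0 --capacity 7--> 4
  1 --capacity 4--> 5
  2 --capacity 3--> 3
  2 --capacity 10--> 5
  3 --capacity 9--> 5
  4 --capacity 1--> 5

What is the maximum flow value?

Computing max flow:
  Flow on (0->1): 3/3
  Flow on (0->3): 8/8
  Flow on (0->4): 1/7
  Flow on (1->5): 3/4
  Flow on (3->5): 8/9
  Flow on (4->5): 1/1
Maximum flow = 12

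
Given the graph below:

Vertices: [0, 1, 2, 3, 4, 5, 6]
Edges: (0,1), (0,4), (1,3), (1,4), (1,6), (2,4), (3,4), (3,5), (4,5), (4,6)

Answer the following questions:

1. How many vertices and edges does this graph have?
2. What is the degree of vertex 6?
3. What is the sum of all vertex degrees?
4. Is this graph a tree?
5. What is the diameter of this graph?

Count: 7 vertices, 10 edges.
Vertex 6 has neighbors [1, 4], degree = 2.
Handshaking lemma: 2 * 10 = 20.
A tree on 7 vertices has 6 edges. This graph has 10 edges (4 extra). Not a tree.
Diameter (longest shortest path) = 2.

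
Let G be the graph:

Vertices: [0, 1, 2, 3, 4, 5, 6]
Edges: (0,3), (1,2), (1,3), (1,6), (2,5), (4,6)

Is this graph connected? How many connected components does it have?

Checking connectivity: the graph has 1 connected component(s).
All vertices are reachable from each other. The graph IS connected.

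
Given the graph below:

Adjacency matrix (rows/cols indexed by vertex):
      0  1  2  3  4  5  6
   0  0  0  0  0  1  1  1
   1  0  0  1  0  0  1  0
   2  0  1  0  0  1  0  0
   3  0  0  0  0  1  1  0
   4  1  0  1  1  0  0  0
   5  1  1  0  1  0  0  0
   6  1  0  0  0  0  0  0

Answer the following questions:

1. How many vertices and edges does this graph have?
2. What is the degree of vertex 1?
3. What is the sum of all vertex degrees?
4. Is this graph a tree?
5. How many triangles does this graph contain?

Count: 7 vertices, 8 edges.
Vertex 1 has neighbors [2, 5], degree = 2.
Handshaking lemma: 2 * 8 = 16.
A tree on 7 vertices has 6 edges. This graph has 8 edges (2 extra). Not a tree.
Number of triangles = 0.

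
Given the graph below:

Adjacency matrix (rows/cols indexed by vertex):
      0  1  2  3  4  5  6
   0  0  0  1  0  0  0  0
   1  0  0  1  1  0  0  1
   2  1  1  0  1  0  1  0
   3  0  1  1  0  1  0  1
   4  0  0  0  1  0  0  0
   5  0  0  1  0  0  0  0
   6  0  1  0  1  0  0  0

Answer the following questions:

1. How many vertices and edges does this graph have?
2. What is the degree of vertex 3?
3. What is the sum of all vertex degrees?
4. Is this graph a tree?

Count: 7 vertices, 8 edges.
Vertex 3 has neighbors [1, 2, 4, 6], degree = 4.
Handshaking lemma: 2 * 8 = 16.
A tree on 7 vertices has 6 edges. This graph has 8 edges (2 extra). Not a tree.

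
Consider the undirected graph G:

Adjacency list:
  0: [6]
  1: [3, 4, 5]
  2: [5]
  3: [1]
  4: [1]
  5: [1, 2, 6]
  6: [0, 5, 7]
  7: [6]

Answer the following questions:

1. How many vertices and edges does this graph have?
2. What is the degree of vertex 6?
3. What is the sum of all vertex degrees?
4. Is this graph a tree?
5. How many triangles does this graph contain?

Count: 8 vertices, 7 edges.
Vertex 6 has neighbors [0, 5, 7], degree = 3.
Handshaking lemma: 2 * 7 = 14.
A graph is a tree iff it is connected and has exactly n-1 edges. This graph is connected (all 8 vertices in one component) and has 8-1 = 7 edges. It is a tree.
Number of triangles = 0.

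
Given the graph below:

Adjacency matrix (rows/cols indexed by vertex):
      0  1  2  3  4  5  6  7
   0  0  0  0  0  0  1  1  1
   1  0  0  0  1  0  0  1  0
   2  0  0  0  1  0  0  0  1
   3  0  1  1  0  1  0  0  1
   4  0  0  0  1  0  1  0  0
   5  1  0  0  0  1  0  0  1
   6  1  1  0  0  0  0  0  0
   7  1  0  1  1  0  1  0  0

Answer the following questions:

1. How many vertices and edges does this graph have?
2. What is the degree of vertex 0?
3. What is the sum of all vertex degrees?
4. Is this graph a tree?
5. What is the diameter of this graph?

Count: 8 vertices, 11 edges.
Vertex 0 has neighbors [5, 6, 7], degree = 3.
Handshaking lemma: 2 * 11 = 22.
A tree on 8 vertices has 7 edges. This graph has 11 edges (4 extra). Not a tree.
Diameter (longest shortest path) = 3.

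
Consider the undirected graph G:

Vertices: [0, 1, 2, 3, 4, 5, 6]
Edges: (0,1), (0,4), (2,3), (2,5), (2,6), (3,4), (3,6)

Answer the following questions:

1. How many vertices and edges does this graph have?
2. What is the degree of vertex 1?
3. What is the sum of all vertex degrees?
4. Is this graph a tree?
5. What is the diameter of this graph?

Count: 7 vertices, 7 edges.
Vertex 1 has neighbors [0], degree = 1.
Handshaking lemma: 2 * 7 = 14.
A tree on 7 vertices has 6 edges. This graph has 7 edges (1 extra). Not a tree.
Diameter (longest shortest path) = 5.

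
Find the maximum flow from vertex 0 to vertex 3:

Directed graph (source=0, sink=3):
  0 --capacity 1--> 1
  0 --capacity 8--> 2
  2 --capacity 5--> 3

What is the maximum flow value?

Computing max flow:
  Flow on (0->2): 5/8
  Flow on (2->3): 5/5
Maximum flow = 5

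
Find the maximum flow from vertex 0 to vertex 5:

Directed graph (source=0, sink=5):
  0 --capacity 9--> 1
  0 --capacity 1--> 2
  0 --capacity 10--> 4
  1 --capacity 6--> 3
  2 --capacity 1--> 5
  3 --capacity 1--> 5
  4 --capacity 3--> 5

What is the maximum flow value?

Computing max flow:
  Flow on (0->1): 1/9
  Flow on (0->2): 1/1
  Flow on (0->4): 3/10
  Flow on (1->3): 1/6
  Flow on (2->5): 1/1
  Flow on (3->5): 1/1
  Flow on (4->5): 3/3
Maximum flow = 5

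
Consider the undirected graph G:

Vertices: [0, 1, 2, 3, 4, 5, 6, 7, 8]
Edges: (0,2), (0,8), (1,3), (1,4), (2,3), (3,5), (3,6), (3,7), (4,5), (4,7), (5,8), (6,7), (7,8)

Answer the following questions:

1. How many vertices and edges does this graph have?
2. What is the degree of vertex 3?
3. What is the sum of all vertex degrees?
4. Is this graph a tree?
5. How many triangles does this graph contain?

Count: 9 vertices, 13 edges.
Vertex 3 has neighbors [1, 2, 5, 6, 7], degree = 5.
Handshaking lemma: 2 * 13 = 26.
A tree on 9 vertices has 8 edges. This graph has 13 edges (5 extra). Not a tree.
Number of triangles = 1.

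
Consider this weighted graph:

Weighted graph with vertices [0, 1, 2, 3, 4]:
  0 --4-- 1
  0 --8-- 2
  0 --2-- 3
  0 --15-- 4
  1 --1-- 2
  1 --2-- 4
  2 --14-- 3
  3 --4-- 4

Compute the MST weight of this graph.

Applying Kruskal's algorithm (sort edges by weight, add if no cycle):
  Add (1,2) w=1
  Add (0,3) w=2
  Add (1,4) w=2
  Add (0,1) w=4
  Skip (3,4) w=4 (creates cycle)
  Skip (0,2) w=8 (creates cycle)
  Skip (2,3) w=14 (creates cycle)
  Skip (0,4) w=15 (creates cycle)
MST weight = 9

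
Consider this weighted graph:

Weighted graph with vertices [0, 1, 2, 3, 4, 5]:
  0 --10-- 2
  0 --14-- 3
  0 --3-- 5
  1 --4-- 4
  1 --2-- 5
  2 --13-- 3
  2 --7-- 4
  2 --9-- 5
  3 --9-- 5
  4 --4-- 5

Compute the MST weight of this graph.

Applying Kruskal's algorithm (sort edges by weight, add if no cycle):
  Add (1,5) w=2
  Add (0,5) w=3
  Add (1,4) w=4
  Skip (4,5) w=4 (creates cycle)
  Add (2,4) w=7
  Skip (2,5) w=9 (creates cycle)
  Add (3,5) w=9
  Skip (0,2) w=10 (creates cycle)
  Skip (2,3) w=13 (creates cycle)
  Skip (0,3) w=14 (creates cycle)
MST weight = 25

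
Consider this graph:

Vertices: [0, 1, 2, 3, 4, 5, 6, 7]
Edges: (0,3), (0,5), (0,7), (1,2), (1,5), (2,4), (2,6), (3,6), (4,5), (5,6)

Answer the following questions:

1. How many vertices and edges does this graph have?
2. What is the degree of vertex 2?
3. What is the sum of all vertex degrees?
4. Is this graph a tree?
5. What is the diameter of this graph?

Count: 8 vertices, 10 edges.
Vertex 2 has neighbors [1, 4, 6], degree = 3.
Handshaking lemma: 2 * 10 = 20.
A tree on 8 vertices has 7 edges. This graph has 10 edges (3 extra). Not a tree.
Diameter (longest shortest path) = 4.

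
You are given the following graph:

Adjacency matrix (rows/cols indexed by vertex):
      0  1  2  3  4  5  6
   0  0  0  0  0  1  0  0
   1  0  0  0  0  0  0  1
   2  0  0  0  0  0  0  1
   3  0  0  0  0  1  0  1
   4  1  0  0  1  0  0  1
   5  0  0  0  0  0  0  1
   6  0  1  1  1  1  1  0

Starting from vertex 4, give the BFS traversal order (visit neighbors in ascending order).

BFS from vertex 4 (neighbors processed in ascending order):
Visit order: 4, 0, 3, 6, 1, 2, 5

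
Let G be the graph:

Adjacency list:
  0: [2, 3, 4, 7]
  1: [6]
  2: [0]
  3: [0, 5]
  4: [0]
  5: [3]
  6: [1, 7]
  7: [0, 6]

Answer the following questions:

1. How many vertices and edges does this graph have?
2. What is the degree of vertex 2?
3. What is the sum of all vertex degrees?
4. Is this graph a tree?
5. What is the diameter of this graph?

Count: 8 vertices, 7 edges.
Vertex 2 has neighbors [0], degree = 1.
Handshaking lemma: 2 * 7 = 14.
A graph is a tree iff it is connected and has exactly n-1 edges. This graph is connected (all 8 vertices in one component) and has 8-1 = 7 edges. It is a tree.
Diameter (longest shortest path) = 5.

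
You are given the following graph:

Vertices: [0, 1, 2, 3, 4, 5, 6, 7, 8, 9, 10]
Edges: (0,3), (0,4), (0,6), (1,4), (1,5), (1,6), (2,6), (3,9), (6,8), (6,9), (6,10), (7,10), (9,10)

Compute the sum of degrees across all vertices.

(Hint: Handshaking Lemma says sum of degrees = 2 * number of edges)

Count edges: 13 edges.
By Handshaking Lemma: sum of degrees = 2 * 13 = 26.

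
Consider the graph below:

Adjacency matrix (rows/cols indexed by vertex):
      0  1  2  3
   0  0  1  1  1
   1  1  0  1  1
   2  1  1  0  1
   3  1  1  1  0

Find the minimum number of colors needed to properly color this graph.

The graph has a maximum clique of size 4 (lower bound on chromatic number).
A valid 4-coloring: {0: 0, 1: 1, 2: 2, 3: 3}.
Chromatic number = 4.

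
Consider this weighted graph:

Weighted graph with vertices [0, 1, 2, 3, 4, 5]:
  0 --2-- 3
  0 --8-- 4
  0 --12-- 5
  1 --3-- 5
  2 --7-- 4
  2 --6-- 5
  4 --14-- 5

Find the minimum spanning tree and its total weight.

Applying Kruskal's algorithm (sort edges by weight, add if no cycle):
  Add (0,3) w=2
  Add (1,5) w=3
  Add (2,5) w=6
  Add (2,4) w=7
  Add (0,4) w=8
  Skip (0,5) w=12 (creates cycle)
  Skip (4,5) w=14 (creates cycle)
MST weight = 26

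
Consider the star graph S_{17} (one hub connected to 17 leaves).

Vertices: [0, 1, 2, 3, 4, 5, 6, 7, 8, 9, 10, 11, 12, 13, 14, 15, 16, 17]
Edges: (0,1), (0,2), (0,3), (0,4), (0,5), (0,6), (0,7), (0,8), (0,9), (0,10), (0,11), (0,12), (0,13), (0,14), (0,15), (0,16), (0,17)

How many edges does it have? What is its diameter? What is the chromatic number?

Star graph S_{17}: the hub connects to all 17 leaves.
Edges = 17.
Diameter = 2 (any leaf to hub is 1, leaf to leaf through hub is 2).
Star graphs are bipartite (hub vs leaves), so chromatic number = 2.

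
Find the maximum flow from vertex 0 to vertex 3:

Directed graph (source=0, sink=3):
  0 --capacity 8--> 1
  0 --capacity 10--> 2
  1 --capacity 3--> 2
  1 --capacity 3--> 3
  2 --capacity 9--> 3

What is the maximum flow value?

Computing max flow:
  Flow on (0->1): 6/8
  Flow on (0->2): 6/10
  Flow on (1->2): 3/3
  Flow on (1->3): 3/3
  Flow on (2->3): 9/9
Maximum flow = 12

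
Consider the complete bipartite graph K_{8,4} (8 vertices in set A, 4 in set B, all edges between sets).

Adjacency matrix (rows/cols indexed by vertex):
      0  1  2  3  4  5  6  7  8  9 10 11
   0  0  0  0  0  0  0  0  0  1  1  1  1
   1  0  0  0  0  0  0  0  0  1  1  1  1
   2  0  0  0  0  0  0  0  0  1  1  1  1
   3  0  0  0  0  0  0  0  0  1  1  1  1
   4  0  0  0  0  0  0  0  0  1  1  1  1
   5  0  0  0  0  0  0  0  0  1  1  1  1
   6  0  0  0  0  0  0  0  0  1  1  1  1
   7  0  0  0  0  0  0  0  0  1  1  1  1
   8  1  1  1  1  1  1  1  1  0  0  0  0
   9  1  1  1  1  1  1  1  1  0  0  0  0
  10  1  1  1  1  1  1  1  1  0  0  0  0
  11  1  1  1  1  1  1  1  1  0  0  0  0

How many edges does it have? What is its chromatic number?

K_{8,4} has 8 * 4 = 32 edges.
Bipartite graphs have chromatic number 2 (color each partition differently).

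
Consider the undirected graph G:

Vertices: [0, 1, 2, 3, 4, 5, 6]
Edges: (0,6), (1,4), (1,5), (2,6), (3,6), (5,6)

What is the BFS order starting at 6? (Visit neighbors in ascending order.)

BFS from vertex 6 (neighbors processed in ascending order):
Visit order: 6, 0, 2, 3, 5, 1, 4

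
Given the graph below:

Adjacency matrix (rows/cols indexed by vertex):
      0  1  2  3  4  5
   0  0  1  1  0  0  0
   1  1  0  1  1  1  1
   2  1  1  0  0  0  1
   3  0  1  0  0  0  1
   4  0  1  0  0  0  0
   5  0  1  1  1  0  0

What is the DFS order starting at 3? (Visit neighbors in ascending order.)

DFS from vertex 3 (neighbors processed in ascending order):
Visit order: 3, 1, 0, 2, 5, 4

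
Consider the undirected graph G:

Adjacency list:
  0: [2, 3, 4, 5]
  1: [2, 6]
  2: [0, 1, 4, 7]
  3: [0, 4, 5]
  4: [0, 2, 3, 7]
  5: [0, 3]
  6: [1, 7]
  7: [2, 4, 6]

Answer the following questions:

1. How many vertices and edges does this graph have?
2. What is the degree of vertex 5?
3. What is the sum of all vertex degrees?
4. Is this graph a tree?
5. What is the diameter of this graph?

Count: 8 vertices, 12 edges.
Vertex 5 has neighbors [0, 3], degree = 2.
Handshaking lemma: 2 * 12 = 24.
A tree on 8 vertices has 7 edges. This graph has 12 edges (5 extra). Not a tree.
Diameter (longest shortest path) = 4.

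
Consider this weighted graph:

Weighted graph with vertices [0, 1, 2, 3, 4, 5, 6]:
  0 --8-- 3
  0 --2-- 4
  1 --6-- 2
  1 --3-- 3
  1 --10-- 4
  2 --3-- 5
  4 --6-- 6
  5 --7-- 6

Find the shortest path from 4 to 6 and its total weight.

Using Dijkstra's algorithm from vertex 4:
Shortest path: 4 -> 6
Total weight: 6 = 6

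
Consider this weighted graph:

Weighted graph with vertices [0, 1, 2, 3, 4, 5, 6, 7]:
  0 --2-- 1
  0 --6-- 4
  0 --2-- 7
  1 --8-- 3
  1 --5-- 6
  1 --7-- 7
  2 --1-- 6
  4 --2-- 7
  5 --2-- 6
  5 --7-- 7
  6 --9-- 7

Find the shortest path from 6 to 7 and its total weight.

Using Dijkstra's algorithm from vertex 6:
Shortest path: 6 -> 7
Total weight: 9 = 9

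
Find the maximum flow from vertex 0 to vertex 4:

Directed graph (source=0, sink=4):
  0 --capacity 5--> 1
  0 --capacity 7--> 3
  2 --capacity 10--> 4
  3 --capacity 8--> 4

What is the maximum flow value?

Computing max flow:
  Flow on (0->3): 7/7
  Flow on (3->4): 7/8
Maximum flow = 7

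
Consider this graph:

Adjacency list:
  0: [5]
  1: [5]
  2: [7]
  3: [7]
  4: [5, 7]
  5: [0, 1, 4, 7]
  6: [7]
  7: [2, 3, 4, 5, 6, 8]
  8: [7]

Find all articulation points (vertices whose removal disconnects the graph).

An articulation point is a vertex whose removal disconnects the graph.
Articulation points: [5, 7]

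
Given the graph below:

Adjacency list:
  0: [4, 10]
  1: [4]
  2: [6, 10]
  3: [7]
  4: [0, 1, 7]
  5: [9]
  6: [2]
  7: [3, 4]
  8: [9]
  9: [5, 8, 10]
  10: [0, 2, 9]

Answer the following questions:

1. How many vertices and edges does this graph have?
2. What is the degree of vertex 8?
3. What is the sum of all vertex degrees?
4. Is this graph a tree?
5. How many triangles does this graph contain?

Count: 11 vertices, 10 edges.
Vertex 8 has neighbors [9], degree = 1.
Handshaking lemma: 2 * 10 = 20.
A graph is a tree iff it is connected and has exactly n-1 edges. This graph is connected (all 11 vertices in one component) and has 11-1 = 10 edges. It is a tree.
Number of triangles = 0.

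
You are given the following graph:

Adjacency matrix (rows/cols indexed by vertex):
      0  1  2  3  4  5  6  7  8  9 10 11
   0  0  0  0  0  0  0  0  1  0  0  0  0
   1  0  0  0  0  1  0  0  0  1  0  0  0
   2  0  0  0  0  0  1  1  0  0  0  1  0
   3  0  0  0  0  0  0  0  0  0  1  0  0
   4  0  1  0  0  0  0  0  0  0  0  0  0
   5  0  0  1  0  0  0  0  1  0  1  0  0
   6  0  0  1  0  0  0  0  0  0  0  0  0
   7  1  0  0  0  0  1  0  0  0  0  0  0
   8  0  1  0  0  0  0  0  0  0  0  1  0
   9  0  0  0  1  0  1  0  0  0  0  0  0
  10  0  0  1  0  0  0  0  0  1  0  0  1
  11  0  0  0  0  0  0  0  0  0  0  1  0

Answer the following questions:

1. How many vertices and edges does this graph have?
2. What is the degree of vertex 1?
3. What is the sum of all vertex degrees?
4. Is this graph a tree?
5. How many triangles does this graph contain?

Count: 12 vertices, 11 edges.
Vertex 1 has neighbors [4, 8], degree = 2.
Handshaking lemma: 2 * 11 = 22.
A graph is a tree iff it is connected and has exactly n-1 edges. This graph is connected (all 12 vertices in one component) and has 12-1 = 11 edges. It is a tree.
Number of triangles = 0.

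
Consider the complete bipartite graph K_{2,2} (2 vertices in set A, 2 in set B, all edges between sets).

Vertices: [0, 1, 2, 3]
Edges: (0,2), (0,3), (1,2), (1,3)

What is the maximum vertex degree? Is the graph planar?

Set-A vertices have degree 2; set-B vertices have degree 2. Maximum degree = max(2,2) = 2.
min(2,2) <= 2, so K_{2,2} avoids a K_{3,3} subdivision and is planar.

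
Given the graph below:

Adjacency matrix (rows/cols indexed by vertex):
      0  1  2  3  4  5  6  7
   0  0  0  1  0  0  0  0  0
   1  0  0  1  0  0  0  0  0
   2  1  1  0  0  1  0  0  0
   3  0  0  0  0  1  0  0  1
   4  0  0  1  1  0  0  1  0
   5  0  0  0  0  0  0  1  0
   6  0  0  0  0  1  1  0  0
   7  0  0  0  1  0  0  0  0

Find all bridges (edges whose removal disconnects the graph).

A bridge is an edge whose removal increases the number of connected components.
Bridges found: (0,2), (1,2), (2,4), (3,4), (3,7), (4,6), (5,6)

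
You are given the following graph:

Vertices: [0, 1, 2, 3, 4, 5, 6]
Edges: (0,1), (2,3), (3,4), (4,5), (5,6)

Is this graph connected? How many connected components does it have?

Checking connectivity: the graph has 2 connected component(s).
Components: [[0, 1], [2, 3, 4, 5, 6]]. The graph is NOT connected.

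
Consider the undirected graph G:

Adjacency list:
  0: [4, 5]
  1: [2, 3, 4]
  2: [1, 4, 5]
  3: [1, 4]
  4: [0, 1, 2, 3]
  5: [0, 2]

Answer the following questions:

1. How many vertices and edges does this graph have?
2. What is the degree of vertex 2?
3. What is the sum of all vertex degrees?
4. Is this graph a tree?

Count: 6 vertices, 8 edges.
Vertex 2 has neighbors [1, 4, 5], degree = 3.
Handshaking lemma: 2 * 8 = 16.
A tree on 6 vertices has 5 edges. This graph has 8 edges (3 extra). Not a tree.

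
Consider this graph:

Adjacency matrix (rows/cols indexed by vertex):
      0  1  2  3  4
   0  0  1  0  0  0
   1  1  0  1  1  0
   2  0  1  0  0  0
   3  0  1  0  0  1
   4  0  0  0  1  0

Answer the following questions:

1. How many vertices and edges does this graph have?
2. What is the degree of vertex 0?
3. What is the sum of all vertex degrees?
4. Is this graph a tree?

Count: 5 vertices, 4 edges.
Vertex 0 has neighbors [1], degree = 1.
Handshaking lemma: 2 * 4 = 8.
A graph is a tree iff it is connected and has exactly n-1 edges. This graph is connected (all 5 vertices in one component) and has 5-1 = 4 edges. It is a tree.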